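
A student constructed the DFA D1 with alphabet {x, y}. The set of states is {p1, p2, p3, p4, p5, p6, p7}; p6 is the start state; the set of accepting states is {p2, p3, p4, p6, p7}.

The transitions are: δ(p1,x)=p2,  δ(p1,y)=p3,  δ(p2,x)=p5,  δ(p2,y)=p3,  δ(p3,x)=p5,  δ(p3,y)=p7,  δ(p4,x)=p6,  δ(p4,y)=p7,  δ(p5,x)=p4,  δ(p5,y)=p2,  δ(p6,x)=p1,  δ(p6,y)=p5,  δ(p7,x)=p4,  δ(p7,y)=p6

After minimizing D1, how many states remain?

Start with accepting vs non-accepting: {p2,p3,p4,p6,p7} | {p1,p5}.
Split {p2,p3,p4,p6,p7} by δ(·,x) → {p2,p3,p6} and {p4,p7}.
Split {p2,p3,p6} by δ(·,y) → {p2} and {p3} and {p6}.
On input x, block {p1,p5} splits into {p1} and {p5}.
On input x, block {p4,p7} splits into {p4} and {p7}.
Stable partition: {p2} | {p1} | {p4} | {p3} | {p6} | {p5} | {p7} — 7 equivalence classes.

7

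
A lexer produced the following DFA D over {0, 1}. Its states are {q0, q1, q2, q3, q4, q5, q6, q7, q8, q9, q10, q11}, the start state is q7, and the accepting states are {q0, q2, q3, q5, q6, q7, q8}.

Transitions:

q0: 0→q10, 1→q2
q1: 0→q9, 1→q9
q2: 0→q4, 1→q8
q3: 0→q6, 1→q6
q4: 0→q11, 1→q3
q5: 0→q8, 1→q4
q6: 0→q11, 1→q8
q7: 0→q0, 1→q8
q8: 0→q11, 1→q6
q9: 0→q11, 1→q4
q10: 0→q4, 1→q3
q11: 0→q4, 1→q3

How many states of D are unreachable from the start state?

3

No path from q7 leads to q1, q5, q9; the other 9 states are all reachable.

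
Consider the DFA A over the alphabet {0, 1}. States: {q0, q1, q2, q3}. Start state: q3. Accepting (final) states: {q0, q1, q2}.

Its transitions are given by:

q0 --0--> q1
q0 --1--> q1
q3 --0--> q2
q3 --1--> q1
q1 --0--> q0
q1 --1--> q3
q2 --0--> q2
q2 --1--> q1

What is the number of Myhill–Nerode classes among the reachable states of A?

4

Every state is reachable, so we keep all 4.
P0 = {q0,q1,q2} | {q3}.
Refine {q0,q1,q2} on symbol 1: members go to different blocks, giving {q0,q2} and {q1}.
On input 0, block {q0,q2} splits into {q0} and {q2}.
The partition is now stable with 4 blocks: {q0} | {q3} | {q1} | {q2}.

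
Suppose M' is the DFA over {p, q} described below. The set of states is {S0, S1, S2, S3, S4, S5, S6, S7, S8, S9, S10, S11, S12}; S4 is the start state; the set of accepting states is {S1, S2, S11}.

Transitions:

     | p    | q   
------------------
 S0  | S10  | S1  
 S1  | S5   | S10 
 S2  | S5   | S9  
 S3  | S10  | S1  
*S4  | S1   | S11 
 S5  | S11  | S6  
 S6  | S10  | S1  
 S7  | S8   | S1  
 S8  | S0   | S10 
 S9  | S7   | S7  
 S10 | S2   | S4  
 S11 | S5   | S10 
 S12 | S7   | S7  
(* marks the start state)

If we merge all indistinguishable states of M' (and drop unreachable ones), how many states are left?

9

States {S3,S12} cannot be reached from the start state, so discard them.
Initial partition by acceptance: {S1,S2,S11} | {S0,S4,S5,S6,S7,S8,S9,S10}.
On input p, block {S0,S4,S5,S6,S7,S8,S9,S10} splits into {S0,S6,S7,S8,S9} and {S4,S5,S10}.
On input q, block {S1,S2,S11} splits into {S1,S11} and {S2}.
Refine {S0,S6,S7,S8,S9} on symbol p: members go to different blocks, giving {S7,S8,S9} and {S0,S6}.
Split {S7,S8,S9} by δ(·,p) → {S7,S9} and {S8}.
On input p, block {S7,S9} splits into {S7} and {S9}.
Refine {S4,S5,S10} on symbol p: members go to different blocks, giving {S4,S5} and {S10}.
Refine {S4,S5} on symbol q: members go to different blocks, giving {S4} and {S5}.
No further refinement is possible. Final partition (9 blocks): {S1,S11} | {S7} | {S4} | {S2} | {S0,S6} | {S8} | {S9} | {S10} | {S5}.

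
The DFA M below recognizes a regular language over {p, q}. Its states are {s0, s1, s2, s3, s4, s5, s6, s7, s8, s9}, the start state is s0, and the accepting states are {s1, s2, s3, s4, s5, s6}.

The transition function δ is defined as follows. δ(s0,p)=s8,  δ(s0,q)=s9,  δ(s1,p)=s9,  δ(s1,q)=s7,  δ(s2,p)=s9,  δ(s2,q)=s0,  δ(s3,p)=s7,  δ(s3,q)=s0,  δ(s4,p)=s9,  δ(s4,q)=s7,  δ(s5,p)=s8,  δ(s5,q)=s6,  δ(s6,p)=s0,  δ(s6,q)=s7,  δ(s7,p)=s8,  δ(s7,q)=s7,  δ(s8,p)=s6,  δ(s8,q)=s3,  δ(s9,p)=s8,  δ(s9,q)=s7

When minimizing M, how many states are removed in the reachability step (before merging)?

No path from s0 leads to s1, s2, s4, s5; the other 6 states are all reachable.

4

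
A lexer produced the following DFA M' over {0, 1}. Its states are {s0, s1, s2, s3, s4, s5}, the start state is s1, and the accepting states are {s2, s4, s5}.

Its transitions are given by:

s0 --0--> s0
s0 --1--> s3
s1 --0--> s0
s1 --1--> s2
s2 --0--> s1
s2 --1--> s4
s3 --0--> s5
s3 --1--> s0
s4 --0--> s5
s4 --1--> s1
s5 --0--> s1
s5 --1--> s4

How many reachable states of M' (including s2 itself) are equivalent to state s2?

2

Start with accepting vs non-accepting: {s2,s4,s5} | {s0,s1,s3}.
On input 0, block {s2,s4,s5} splits into {s2,s5} and {s4}.
On input 0, block {s0,s1,s3} splits into {s0,s1} and {s3}.
Refine {s0,s1} on symbol 1: members go to different blocks, giving {s0} and {s1}.
No further refinement is possible. Final partition (5 blocks): {s2,s5} | {s0} | {s4} | {s3} | {s1}.
State s2 belongs to the block {s2,s5}, which has 2 states.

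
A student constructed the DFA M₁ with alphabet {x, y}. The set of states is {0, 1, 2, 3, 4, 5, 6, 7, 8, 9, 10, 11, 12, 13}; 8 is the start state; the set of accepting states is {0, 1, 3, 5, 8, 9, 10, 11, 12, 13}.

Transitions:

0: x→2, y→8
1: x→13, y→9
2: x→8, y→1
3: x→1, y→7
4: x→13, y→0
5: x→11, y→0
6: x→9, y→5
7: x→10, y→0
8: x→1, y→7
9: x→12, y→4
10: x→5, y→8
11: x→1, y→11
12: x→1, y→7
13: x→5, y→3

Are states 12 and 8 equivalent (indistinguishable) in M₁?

Reachable states from the start: {0,1,2,3,4,5,7,8,9,10,11,12,13}. Unreachable: {6} — drop them.
Initial partition by acceptance: {0,1,3,5,8,9,10,11,12,13} | {2,4,7}.
Refine {0,1,3,5,8,9,10,11,12,13} on symbol x: members go to different blocks, giving {1,3,5,8,9,10,11,12,13} and {0}.
Split {1,3,5,8,9,10,11,12,13} by δ(·,y) → {1,10,11,13} and {3,8,9,12} and {5}.
Refine {1,10,11,13} on symbol x: members go to different blocks, giving {1,11} and {10,13}.
On input x, block {1,11} splits into {1} and {11}.
Split {2,4,7} by δ(·,x) → {4,7} and {2}.
Split {3,8,9,12} by δ(·,x) → {3,8,12} and {9}.
The partition is now stable with 9 blocks: {1} | {4,7} | {0} | {3,8,12} | {5} | {10,13} | {11} | {2} | {9}.
12 and 8 lie in the same block of the stable partition, so they are equivalent — no string distinguishes them.

Yes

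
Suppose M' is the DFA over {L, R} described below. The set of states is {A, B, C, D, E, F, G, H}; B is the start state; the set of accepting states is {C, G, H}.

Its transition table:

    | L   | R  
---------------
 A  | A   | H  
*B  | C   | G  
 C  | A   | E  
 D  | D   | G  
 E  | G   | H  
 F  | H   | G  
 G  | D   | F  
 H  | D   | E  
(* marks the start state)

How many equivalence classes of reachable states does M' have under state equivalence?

3

Every state is reachable, so we keep all 8.
Initial partition by acceptance: {C,G,H} | {A,B,D,E,F}.
On input L, block {A,B,D,E,F} splits into {B,E,F} and {A,D}.
No further refinement is possible. Final partition (3 blocks): {C,G,H} | {B,E,F} | {A,D}.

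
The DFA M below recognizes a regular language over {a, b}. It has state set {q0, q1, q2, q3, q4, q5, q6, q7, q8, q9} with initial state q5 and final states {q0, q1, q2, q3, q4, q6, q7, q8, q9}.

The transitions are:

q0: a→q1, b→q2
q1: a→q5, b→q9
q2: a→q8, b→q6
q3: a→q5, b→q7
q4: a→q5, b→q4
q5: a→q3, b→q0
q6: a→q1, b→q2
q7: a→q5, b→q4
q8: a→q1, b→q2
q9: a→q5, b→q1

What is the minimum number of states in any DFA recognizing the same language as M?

All states are reachable from the start state.
P0 = {q0,q1,q2,q3,q4,q6,q7,q8,q9} | {q5}.
On input a, block {q0,q1,q2,q3,q4,q6,q7,q8,q9} splits into {q1,q3,q4,q7,q9} and {q0,q2,q6,q8}.
Split {q0,q2,q6,q8} by δ(·,a) → {q0,q6,q8} and {q2}.
The partition is now stable with 4 blocks: {q1,q3,q4,q7,q9} | {q5} | {q0,q6,q8} | {q2}.

4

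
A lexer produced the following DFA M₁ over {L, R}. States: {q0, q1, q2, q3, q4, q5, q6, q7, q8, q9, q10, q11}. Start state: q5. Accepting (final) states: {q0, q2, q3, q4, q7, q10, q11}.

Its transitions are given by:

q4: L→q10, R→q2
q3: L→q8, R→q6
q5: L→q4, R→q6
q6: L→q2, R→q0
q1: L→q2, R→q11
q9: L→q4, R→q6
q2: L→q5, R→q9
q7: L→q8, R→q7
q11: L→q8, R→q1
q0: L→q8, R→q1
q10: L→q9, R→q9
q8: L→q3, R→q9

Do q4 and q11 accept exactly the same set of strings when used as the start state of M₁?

First remove the unreachable states {q7}; 11 states remain.
Start with accepting vs non-accepting: {q0,q2,q3,q4,q10,q11} | {q1,q5,q6,q8,q9}.
On input L, block {q0,q2,q3,q4,q10,q11} splits into {q0,q2,q3,q10,q11} and {q4}.
Split {q1,q5,q6,q8,q9} by δ(·,L) → {q1,q6,q8} and {q5,q9}.
Split {q0,q2,q3,q10,q11} by δ(·,L) → {q0,q3,q11} and {q2,q10}.
On input L, block {q1,q6,q8} splits into {q1,q6} and {q8}.
Stable partition: {q0,q3,q11} | {q1,q6} | {q4} | {q5,q9} | {q2,q10} | {q8} — 6 equivalence classes.
q4 and q11 end up in different blocks, so they are distinguishable. For instance, the string 'L' is accepted from only q4.

No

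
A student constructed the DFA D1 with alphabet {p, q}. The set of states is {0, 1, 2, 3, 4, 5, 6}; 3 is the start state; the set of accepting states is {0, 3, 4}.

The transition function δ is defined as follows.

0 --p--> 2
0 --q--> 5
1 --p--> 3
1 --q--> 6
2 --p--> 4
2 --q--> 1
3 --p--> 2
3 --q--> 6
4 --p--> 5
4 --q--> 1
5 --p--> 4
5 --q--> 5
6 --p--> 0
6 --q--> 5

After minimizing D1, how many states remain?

All states are reachable from the start state.
Initial partition by acceptance: {0,3,4} | {1,2,5,6}.
No further refinement is possible. Final partition (2 blocks): {0,3,4} | {1,2,5,6}.

2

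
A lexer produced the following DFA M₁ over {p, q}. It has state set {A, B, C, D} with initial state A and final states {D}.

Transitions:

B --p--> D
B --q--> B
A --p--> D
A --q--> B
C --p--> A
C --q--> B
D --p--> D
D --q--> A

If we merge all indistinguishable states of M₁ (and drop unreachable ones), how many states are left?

States {C} cannot be reached from the start state, so discard them.
P0 = {D} | {A,B}.
The partition is now stable with 2 blocks: {D} | {A,B}.

2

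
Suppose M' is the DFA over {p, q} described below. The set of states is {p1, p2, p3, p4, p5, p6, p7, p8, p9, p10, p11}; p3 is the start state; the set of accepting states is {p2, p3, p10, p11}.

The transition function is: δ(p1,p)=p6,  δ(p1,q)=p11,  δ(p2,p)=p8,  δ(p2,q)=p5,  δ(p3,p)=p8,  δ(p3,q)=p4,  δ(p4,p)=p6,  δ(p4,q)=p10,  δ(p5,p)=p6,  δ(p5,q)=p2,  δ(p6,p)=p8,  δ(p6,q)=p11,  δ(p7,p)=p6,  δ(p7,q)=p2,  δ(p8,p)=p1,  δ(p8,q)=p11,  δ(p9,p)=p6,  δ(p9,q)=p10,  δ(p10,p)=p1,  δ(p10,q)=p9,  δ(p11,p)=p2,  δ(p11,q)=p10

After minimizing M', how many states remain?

4

Reachable states from the start: {p1,p2,p3,p4,p5,p6,p8,p9,p10,p11}. Unreachable: {p7} — drop them.
Start with accepting vs non-accepting: {p2,p3,p10,p11} | {p1,p4,p5,p6,p8,p9}.
On input p, block {p2,p3,p10,p11} splits into {p2,p3,p10} and {p11}.
Split {p1,p4,p5,p6,p8,p9} by δ(·,q) → {p1,p6,p8} and {p4,p5,p9}.
The partition is now stable with 4 blocks: {p2,p3,p10} | {p1,p6,p8} | {p11} | {p4,p5,p9}.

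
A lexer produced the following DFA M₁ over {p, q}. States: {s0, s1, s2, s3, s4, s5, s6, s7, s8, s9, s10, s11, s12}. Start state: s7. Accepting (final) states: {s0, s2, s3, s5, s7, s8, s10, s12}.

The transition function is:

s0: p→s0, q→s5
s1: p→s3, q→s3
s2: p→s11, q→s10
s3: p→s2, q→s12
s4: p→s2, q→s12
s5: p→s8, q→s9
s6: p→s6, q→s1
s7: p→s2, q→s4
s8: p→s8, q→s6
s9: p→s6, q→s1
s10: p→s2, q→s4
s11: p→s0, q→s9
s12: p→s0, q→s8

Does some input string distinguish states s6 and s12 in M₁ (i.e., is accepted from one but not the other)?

All states are reachable from the start state.
Initial partition by acceptance: {s0,s2,s3,s5,s7,s8,s10,s12} | {s1,s4,s6,s9,s11}.
Split {s0,s2,s3,s5,s7,s8,s10,s12} by δ(·,p) → {s0,s3,s5,s7,s8,s10,s12} and {s2}.
On input p, block {s0,s3,s5,s7,s8,s10,s12} splits into {s0,s5,s8,s12} and {s3,s7,s10}.
On input q, block {s0,s5,s8,s12} splits into {s0,s12} and {s5,s8}.
Split {s1,s4,s6,s9,s11} by δ(·,p) → {s6,s9} and {s1} and {s4} and {s11}.
Refine {s3,s7,s10} on symbol q: members go to different blocks, giving {s7,s10} and {s3}.
Stable partition: {s0,s12} | {s6,s9} | {s2} | {s7,s10} | {s5,s8} | {s1} | {s4} | {s11} | {s3} — 9 equivalence classes.
s6 and s12 end up in different blocks, so they are distinguishable. For instance, the string 'ε' is accepted from only s12.

Yes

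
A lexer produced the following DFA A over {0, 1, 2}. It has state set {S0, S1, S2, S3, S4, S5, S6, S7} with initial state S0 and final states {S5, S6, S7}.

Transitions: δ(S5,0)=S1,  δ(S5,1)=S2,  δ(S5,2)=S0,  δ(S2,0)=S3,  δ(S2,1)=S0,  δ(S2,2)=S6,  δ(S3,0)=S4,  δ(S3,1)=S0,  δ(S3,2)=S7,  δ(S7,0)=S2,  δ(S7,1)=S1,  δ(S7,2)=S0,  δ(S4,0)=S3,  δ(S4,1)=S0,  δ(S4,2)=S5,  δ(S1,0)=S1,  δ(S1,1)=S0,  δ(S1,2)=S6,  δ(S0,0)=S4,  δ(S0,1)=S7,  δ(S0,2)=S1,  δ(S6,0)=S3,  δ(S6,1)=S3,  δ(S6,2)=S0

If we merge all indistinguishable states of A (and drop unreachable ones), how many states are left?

3

Every state is reachable, so we keep all 8.
P0 = {S5,S6,S7} | {S0,S1,S2,S3,S4}.
Refine {S0,S1,S2,S3,S4} on symbol 1: members go to different blocks, giving {S1,S2,S3,S4} and {S0}.
No further refinement is possible. Final partition (3 blocks): {S5,S6,S7} | {S1,S2,S3,S4} | {S0}.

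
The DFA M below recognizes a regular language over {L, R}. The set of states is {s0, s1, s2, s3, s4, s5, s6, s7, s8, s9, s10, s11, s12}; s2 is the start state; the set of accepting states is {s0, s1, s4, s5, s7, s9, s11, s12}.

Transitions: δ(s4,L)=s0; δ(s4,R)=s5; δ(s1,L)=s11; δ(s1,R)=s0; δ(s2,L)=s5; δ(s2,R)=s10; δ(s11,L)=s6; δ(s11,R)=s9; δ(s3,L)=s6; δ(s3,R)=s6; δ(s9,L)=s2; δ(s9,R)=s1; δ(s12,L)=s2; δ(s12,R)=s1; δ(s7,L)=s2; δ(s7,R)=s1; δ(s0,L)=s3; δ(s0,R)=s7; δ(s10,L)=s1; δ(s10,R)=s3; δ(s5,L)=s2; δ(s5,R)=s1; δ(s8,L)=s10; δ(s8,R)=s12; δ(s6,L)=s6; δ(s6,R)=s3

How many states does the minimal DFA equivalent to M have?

6

States {s4,s8,s12} cannot be reached from the start state, so discard them.
Initial partition by acceptance: {s0,s1,s5,s7,s9,s11} | {s2,s3,s6,s10}.
Refine {s0,s1,s5,s7,s9,s11} on symbol L: members go to different blocks, giving {s0,s5,s7,s9,s11} and {s1}.
Split {s0,s5,s7,s9,s11} by δ(·,R) → {s5,s7,s9} and {s0,s11}.
On input L, block {s2,s3,s6,s10} splits into {s3,s6} and {s2} and {s10}.
Stable partition: {s5,s7,s9} | {s3,s6} | {s1} | {s0,s11} | {s2} | {s10} — 6 equivalence classes.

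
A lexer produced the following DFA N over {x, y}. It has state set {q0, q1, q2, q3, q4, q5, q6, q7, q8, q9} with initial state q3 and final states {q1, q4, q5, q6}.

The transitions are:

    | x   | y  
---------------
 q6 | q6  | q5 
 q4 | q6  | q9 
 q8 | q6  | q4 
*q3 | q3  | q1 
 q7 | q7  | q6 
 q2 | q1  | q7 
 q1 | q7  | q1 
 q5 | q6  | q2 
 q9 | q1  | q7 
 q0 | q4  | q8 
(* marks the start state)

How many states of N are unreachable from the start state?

No path from q3 leads to q0, q4, q8, q9; the other 6 states are all reachable.

4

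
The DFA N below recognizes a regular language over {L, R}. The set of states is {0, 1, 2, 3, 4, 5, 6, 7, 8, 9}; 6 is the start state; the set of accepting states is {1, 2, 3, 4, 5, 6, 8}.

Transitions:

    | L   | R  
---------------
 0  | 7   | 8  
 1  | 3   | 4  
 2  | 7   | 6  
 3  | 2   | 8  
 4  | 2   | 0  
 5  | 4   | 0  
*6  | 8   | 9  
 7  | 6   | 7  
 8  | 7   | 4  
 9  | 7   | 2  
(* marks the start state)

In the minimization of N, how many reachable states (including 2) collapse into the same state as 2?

2

States {1,3,5} cannot be reached from the start state, so discard them.
Initial partition by acceptance: {2,4,6,8} | {0,7,9}.
On input L, block {2,4,6,8} splits into {2,8} and {4,6}.
Refine {0,7,9} on symbol L: members go to different blocks, giving {0,9} and {7}.
The partition is now stable with 4 blocks: {2,8} | {0,9} | {4,6} | {7}.
State 2 belongs to the block {2,8}, which has 2 states.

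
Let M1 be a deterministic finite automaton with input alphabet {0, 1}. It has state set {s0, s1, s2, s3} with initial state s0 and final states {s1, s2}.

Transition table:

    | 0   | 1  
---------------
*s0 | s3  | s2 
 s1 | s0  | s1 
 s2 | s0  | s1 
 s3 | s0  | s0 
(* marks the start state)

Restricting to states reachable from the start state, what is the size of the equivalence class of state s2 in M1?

Initial partition by acceptance: {s1,s2} | {s0,s3}.
Split {s0,s3} by δ(·,1) → {s0} and {s3}.
No further refinement is possible. Final partition (3 blocks): {s1,s2} | {s0} | {s3}.
The equivalence class containing s2 is {s1,s2}, of size 2.

2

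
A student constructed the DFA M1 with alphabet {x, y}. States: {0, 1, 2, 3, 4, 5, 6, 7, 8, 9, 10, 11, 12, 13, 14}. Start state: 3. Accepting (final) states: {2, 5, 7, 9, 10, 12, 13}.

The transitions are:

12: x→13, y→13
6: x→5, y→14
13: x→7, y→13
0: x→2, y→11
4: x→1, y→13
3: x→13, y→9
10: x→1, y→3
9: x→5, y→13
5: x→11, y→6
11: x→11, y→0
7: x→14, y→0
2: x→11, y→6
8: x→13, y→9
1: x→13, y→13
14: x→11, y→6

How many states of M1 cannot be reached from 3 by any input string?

No path from 3 leads to 1, 4, 8, 10, 12; the other 10 states are all reachable.

5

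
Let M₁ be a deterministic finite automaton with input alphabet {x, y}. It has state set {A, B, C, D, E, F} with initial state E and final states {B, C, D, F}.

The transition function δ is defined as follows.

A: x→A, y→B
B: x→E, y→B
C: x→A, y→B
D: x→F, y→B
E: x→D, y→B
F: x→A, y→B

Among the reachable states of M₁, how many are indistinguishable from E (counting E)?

States {C} cannot be reached from the start state, so discard them.
Start with accepting vs non-accepting: {B,D,F} | {A,E}.
Split {B,D,F} by δ(·,x) → {B,F} and {D}.
On input x, block {A,E} splits into {A} and {E}.
Split {B,F} by δ(·,x) → {B} and {F}.
No further refinement is possible. Final partition (5 blocks): {B} | {A} | {D} | {E} | {F}.
The equivalence class containing E is {E}, of size 1.

1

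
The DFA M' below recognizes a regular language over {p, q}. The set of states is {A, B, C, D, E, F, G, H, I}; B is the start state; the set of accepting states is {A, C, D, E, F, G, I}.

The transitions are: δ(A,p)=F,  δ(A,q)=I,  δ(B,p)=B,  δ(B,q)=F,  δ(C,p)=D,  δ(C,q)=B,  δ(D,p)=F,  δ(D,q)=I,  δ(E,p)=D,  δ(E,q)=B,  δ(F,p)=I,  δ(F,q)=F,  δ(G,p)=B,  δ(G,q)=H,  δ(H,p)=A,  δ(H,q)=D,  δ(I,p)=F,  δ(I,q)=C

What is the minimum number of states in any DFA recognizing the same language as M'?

States {A,E,G,H} cannot be reached from the start state, so discard them.
P0 = {C,D,F,I} | {B}.
Split {C,D,F,I} by δ(·,q) → {D,F,I} and {C}.
Refine {D,F,I} on symbol q: members go to different blocks, giving {D,F} and {I}.
Split {D,F} by δ(·,p) → {D} and {F}.
Stable partition: {D} | {B} | {C} | {I} | {F} — 5 equivalence classes.

5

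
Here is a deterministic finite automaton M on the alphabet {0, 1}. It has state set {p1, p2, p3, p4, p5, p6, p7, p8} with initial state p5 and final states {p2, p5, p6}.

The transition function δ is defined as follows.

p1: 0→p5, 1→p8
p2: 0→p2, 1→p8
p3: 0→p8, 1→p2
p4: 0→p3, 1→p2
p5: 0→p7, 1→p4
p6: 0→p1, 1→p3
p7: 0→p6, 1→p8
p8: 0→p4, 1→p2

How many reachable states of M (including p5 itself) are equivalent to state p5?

All states are reachable from the start state.
Initial partition by acceptance: {p2,p5,p6} | {p1,p3,p4,p7,p8}.
Refine {p2,p5,p6} on symbol 0: members go to different blocks, giving {p5,p6} and {p2}.
Split {p1,p3,p4,p7,p8} by δ(·,0) → {p3,p4,p8} and {p1,p7}.
No further refinement is possible. Final partition (4 blocks): {p5,p6} | {p3,p4,p8} | {p2} | {p1,p7}.
The equivalence class containing p5 is {p5,p6}, of size 2.

2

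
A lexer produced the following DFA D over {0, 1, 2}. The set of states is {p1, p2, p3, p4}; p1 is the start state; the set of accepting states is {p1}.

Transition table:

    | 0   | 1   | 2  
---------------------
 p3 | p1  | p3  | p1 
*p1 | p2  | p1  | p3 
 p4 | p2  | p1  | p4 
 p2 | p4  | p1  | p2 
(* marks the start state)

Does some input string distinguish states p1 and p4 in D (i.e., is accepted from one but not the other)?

Yes

Initial partition by acceptance: {p1} | {p2,p3,p4}.
Refine {p2,p3,p4} on symbol 0: members go to different blocks, giving {p2,p4} and {p3}.
No further refinement is possible. Final partition (3 blocks): {p1} | {p2,p4} | {p3}.
p1 and p4 end up in different blocks, so they are distinguishable. For instance, the string 'ε' is accepted from only p1.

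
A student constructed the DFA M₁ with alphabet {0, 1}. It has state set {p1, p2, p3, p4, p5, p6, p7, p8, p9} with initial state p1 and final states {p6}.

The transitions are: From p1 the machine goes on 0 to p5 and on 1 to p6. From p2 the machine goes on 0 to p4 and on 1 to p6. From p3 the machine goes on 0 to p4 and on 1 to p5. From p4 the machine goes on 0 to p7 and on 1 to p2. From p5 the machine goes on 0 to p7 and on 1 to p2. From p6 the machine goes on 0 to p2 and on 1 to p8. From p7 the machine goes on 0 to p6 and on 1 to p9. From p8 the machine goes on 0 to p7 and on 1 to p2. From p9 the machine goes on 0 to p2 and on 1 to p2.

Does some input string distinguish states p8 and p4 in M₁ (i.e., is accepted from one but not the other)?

Reachable states from the start: {p1,p2,p4,p5,p6,p7,p8,p9}. Unreachable: {p3} — drop them.
Start with accepting vs non-accepting: {p6} | {p1,p2,p4,p5,p7,p8,p9}.
Refine {p1,p2,p4,p5,p7,p8,p9} on symbol 0: members go to different blocks, giving {p1,p2,p4,p5,p8,p9} and {p7}.
Refine {p1,p2,p4,p5,p8,p9} on symbol 0: members go to different blocks, giving {p1,p2,p9} and {p4,p5,p8}.
Refine {p1,p2,p9} on symbol 0: members go to different blocks, giving {p1,p2} and {p9}.
The partition is now stable with 5 blocks: {p6} | {p1,p2} | {p7} | {p4,p5,p8} | {p9}.
p8 and p4 lie in the same block of the stable partition, so they are equivalent — no string distinguishes them.

No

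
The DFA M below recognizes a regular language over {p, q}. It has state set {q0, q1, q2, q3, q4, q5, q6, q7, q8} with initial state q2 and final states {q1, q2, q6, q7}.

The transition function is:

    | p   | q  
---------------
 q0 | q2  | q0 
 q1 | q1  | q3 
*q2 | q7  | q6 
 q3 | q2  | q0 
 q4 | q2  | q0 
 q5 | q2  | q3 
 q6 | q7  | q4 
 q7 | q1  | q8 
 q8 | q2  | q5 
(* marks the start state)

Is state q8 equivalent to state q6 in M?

All states are reachable from the start state.
Initial partition by acceptance: {q1,q2,q6,q7} | {q0,q3,q4,q5,q8}.
On input q, block {q1,q2,q6,q7} splits into {q1,q6,q7} and {q2}.
The partition is now stable with 3 blocks: {q1,q6,q7} | {q0,q3,q4,q5,q8} | {q2}.
q8 and q6 end up in different blocks, so they are distinguishable. For instance, the string 'ε' is accepted from only q6.

No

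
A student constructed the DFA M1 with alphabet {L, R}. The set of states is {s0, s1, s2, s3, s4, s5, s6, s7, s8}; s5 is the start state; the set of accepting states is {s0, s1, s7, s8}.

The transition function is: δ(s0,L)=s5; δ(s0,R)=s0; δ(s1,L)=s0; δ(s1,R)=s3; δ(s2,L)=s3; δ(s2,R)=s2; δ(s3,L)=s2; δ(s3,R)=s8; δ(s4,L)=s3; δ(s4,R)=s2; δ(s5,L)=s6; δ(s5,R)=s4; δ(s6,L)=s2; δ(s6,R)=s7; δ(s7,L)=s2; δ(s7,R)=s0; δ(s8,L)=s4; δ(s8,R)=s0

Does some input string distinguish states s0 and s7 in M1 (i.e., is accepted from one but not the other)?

Reachable states from the start: {s0,s2,s3,s4,s5,s6,s7,s8}. Unreachable: {s1} — drop them.
Start with accepting vs non-accepting: {s0,s7,s8} | {s2,s3,s4,s5,s6}.
On input R, block {s2,s3,s4,s5,s6} splits into {s2,s4,s5} and {s3,s6}.
Stable partition: {s0,s7,s8} | {s2,s4,s5} | {s3,s6} — 3 equivalence classes.
s0 and s7 lie in the same block of the stable partition, so they are equivalent — no string distinguishes them.

No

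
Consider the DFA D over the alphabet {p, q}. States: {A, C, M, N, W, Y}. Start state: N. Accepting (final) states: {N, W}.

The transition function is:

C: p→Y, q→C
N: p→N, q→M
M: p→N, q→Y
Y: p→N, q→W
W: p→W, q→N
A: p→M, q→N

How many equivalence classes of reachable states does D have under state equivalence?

First remove the unreachable states {A,C}; 4 states remain.
P0 = {N,W} | {M,Y}.
Refine {N,W} on symbol q: members go to different blocks, giving {W} and {N}.
Split {M,Y} by δ(·,q) → {M} and {Y}.
No further refinement is possible. Final partition (4 blocks): {W} | {M} | {N} | {Y}.

4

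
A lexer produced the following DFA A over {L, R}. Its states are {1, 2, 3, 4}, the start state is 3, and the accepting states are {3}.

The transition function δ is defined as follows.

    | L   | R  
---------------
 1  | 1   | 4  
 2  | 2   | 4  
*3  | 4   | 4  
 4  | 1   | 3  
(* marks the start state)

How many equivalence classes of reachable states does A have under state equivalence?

Reachable states from the start: {1,3,4}. Unreachable: {2} — drop them.
Initial partition by acceptance: {3} | {1,4}.
Split {1,4} by δ(·,R) → {1} and {4}.
The partition is now stable with 3 blocks: {3} | {1} | {4}.

3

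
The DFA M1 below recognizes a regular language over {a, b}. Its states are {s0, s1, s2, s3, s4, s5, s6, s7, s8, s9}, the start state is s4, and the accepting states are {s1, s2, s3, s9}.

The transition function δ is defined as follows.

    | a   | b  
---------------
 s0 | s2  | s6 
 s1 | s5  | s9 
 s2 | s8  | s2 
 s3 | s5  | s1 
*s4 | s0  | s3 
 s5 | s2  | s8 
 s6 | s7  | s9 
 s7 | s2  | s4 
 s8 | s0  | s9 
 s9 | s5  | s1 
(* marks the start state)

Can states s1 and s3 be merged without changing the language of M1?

Yes

Every state is reachable, so we keep all 10.
Start with accepting vs non-accepting: {s1,s2,s3,s9} | {s0,s4,s5,s6,s7,s8}.
Refine {s0,s4,s5,s6,s7,s8} on symbol a: members go to different blocks, giving {s0,s5,s7} and {s4,s6,s8}.
Refine {s1,s2,s3,s9} on symbol a: members go to different blocks, giving {s1,s3,s9} and {s2}.
Stable partition: {s1,s3,s9} | {s0,s5,s7} | {s4,s6,s8} | {s2} — 4 equivalence classes.
s1 and s3 lie in the same block of the stable partition, so they are equivalent — no string distinguishes them.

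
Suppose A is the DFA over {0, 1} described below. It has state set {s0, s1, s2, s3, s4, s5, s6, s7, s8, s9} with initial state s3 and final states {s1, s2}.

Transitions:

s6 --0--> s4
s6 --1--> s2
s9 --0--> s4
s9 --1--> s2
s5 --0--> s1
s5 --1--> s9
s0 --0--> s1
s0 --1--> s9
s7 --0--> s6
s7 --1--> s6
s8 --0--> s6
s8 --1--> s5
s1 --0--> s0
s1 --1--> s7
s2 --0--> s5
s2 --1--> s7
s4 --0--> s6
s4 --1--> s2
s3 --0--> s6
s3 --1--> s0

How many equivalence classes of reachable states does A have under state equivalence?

Reachable states from the start: {s0,s1,s2,s3,s4,s5,s6,s7,s9}. Unreachable: {s8} — drop them.
P0 = {s1,s2} | {s0,s3,s4,s5,s6,s7,s9}.
Refine {s0,s3,s4,s5,s6,s7,s9} on symbol 0: members go to different blocks, giving {s3,s4,s6,s7,s9} and {s0,s5}.
Split {s3,s4,s6,s7,s9} by δ(·,1) → {s4,s6,s9} and {s3} and {s7}.
The partition is now stable with 5 blocks: {s1,s2} | {s4,s6,s9} | {s0,s5} | {s3} | {s7}.

5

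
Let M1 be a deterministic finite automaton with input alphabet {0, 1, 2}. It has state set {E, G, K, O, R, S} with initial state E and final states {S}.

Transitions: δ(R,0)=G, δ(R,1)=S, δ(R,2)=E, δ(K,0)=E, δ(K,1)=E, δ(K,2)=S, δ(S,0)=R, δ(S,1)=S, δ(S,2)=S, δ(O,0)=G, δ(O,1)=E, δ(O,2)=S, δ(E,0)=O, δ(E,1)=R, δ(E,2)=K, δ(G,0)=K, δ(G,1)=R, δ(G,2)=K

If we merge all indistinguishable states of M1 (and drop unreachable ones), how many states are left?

Start with accepting vs non-accepting: {S} | {E,G,K,O,R}.
On input 1, block {E,G,K,O,R} splits into {E,G,K,O} and {R}.
Split {E,G,K,O} by δ(·,1) → {K,O} and {E,G}.
The partition is now stable with 4 blocks: {S} | {K,O} | {R} | {E,G}.

4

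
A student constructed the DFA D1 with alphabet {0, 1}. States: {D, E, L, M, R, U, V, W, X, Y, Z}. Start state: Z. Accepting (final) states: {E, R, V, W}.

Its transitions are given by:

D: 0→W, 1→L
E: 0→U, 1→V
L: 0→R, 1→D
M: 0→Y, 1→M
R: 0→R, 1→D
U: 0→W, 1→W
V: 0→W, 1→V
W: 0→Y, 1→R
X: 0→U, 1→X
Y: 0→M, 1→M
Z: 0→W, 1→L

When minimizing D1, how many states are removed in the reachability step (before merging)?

BFS from Z reaches {D, L, M, R, W, Y, Z}; the 4 state(s) E, U, V, X are never visited.

4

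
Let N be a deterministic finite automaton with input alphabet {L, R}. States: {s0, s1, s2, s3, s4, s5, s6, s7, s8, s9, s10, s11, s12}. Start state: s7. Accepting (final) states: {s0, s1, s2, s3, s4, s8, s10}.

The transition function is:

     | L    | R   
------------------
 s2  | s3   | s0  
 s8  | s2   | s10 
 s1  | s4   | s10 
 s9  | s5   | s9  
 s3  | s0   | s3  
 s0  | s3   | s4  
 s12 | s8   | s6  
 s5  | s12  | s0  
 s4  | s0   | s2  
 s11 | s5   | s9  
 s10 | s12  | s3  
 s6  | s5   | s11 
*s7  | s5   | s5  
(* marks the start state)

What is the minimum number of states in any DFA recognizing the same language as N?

7

States {s1} cannot be reached from the start state, so discard them.
Initial partition by acceptance: {s0,s2,s3,s4,s8,s10} | {s5,s6,s7,s9,s11,s12}.
Refine {s0,s2,s3,s4,s8,s10} on symbol L: members go to different blocks, giving {s0,s2,s3,s4,s8} and {s10}.
On input R, block {s0,s2,s3,s4,s8} splits into {s0,s2,s3,s4} and {s8}.
On input L, block {s5,s6,s7,s9,s11,s12} splits into {s5,s6,s7,s9,s11} and {s12}.
On input L, block {s5,s6,s7,s9,s11} splits into {s6,s7,s9,s11} and {s5}.
On input R, block {s6,s7,s9,s11} splits into {s6,s9,s11} and {s7}.
No further refinement is possible. Final partition (7 blocks): {s0,s2,s3,s4} | {s6,s9,s11} | {s10} | {s8} | {s12} | {s5} | {s7}.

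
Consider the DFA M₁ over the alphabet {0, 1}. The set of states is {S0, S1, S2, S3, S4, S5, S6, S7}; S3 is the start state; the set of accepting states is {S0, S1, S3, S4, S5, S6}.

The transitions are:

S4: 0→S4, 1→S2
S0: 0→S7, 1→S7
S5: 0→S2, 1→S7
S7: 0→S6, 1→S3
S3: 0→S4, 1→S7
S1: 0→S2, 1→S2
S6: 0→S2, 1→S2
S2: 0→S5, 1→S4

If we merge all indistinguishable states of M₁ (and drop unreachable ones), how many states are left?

States {S0,S1} cannot be reached from the start state, so discard them.
Start with accepting vs non-accepting: {S3,S4,S5,S6} | {S2,S7}.
Refine {S3,S4,S5,S6} on symbol 0: members go to different blocks, giving {S3,S4} and {S5,S6}.
No further refinement is possible. Final partition (3 blocks): {S3,S4} | {S2,S7} | {S5,S6}.

3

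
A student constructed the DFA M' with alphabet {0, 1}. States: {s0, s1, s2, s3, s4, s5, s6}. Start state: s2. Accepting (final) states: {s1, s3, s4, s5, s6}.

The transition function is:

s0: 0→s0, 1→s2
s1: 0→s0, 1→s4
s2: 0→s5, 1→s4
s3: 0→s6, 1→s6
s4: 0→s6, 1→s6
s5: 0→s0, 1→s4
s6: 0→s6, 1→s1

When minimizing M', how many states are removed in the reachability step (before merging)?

1

No path from s2 leads to s3; the other 6 states are all reachable.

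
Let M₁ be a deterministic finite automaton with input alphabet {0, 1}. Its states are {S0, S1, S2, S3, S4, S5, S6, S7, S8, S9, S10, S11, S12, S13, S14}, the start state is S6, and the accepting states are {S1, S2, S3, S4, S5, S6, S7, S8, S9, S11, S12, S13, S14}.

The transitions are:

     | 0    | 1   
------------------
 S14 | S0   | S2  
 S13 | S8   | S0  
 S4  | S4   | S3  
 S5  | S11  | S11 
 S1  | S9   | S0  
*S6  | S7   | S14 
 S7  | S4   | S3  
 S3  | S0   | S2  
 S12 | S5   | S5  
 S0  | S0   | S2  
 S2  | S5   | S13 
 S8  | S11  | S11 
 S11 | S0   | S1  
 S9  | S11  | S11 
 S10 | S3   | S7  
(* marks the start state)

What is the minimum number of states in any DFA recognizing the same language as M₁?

7

First remove the unreachable states {S10,S12}; 13 states remain.
Initial partition by acceptance: {S1,S2,S3,S4,S5,S6,S7,S8,S9,S11,S13,S14} | {S0}.
Split {S1,S2,S3,S4,S5,S6,S7,S8,S9,S11,S13,S14} by δ(·,0) → {S1,S2,S4,S5,S6,S7,S8,S9,S13} and {S3,S11,S14}.
Split {S1,S2,S4,S5,S6,S7,S8,S9,S13} by δ(·,0) → {S1,S2,S4,S6,S7,S13} and {S5,S8,S9}.
On input 0, block {S1,S2,S4,S6,S7,S13} splits into {S1,S2,S13} and {S4,S6,S7}.
Split {S1,S2,S13} by δ(·,1) → {S1,S13} and {S2}.
On input 1, block {S3,S11,S14} splits into {S3,S14} and {S11}.
The partition is now stable with 7 blocks: {S1,S13} | {S0} | {S3,S14} | {S5,S8,S9} | {S4,S6,S7} | {S2} | {S11}.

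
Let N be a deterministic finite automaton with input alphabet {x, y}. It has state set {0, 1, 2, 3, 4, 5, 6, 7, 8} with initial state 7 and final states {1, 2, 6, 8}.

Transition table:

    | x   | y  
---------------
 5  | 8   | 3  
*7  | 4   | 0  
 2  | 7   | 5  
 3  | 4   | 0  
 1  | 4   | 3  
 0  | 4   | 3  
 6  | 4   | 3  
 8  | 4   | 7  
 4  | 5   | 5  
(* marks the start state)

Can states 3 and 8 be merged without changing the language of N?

First remove the unreachable states {1,2,6}; 6 states remain.
Initial partition by acceptance: {8} | {0,3,4,5,7}.
Refine {0,3,4,5,7} on symbol x: members go to different blocks, giving {0,3,4,7} and {5}.
On input x, block {0,3,4,7} splits into {0,3,7} and {4}.
No further refinement is possible. Final partition (4 blocks): {8} | {0,3,7} | {5} | {4}.
3 and 8 end up in different blocks, so they are distinguishable. For instance, the string 'ε' is accepted from only 8.

No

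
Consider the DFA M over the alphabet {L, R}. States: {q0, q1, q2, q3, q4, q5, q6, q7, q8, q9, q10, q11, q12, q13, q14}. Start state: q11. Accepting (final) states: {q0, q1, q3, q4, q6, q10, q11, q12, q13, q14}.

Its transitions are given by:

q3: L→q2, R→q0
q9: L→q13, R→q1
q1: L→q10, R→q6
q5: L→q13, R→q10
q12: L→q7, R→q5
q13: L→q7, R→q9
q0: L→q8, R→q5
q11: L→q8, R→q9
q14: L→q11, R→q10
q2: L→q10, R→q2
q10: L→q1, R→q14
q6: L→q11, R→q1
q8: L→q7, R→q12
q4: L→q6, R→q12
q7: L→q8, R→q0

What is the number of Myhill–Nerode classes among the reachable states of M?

States {q2,q3,q4} cannot be reached from the start state, so discard them.
P0 = {q0,q1,q6,q10,q11,q12,q13,q14} | {q5,q7,q8,q9}.
On input L, block {q0,q1,q6,q10,q11,q12,q13,q14} splits into {q0,q11,q12,q13} and {q1,q6,q10,q14}.
Split {q5,q7,q8,q9} by δ(·,L) → {q5,q9} and {q7,q8}.
On input L, block {q1,q6,q10,q14} splits into {q1,q10} and {q6,q14}.
No further refinement is possible. Final partition (5 blocks): {q0,q11,q12,q13} | {q5,q9} | {q1,q10} | {q7,q8} | {q6,q14}.

5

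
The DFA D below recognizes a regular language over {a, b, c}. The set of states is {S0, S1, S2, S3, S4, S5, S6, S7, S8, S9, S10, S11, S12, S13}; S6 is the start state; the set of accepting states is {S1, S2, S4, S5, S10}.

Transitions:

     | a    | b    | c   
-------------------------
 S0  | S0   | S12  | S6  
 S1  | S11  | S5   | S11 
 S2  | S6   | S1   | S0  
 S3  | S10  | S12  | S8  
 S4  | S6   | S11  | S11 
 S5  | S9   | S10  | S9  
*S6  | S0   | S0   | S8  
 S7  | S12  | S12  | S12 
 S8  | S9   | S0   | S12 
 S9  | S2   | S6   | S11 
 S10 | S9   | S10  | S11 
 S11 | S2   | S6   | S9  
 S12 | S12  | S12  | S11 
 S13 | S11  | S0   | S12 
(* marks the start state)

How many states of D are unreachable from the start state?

4

No path from S6 leads to S3, S4, S7, S13; the other 10 states are all reachable.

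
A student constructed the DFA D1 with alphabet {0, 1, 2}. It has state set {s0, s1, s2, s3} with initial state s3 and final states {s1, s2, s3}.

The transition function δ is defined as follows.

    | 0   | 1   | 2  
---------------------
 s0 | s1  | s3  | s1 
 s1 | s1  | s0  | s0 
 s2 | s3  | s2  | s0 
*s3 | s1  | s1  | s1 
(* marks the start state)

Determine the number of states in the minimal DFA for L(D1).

Reachable states from the start: {s0,s1,s3}. Unreachable: {s2} — drop them.
Initial partition by acceptance: {s1,s3} | {s0}.
Split {s1,s3} by δ(·,1) → {s1} and {s3}.
No further refinement is possible. Final partition (3 blocks): {s1} | {s0} | {s3}.

3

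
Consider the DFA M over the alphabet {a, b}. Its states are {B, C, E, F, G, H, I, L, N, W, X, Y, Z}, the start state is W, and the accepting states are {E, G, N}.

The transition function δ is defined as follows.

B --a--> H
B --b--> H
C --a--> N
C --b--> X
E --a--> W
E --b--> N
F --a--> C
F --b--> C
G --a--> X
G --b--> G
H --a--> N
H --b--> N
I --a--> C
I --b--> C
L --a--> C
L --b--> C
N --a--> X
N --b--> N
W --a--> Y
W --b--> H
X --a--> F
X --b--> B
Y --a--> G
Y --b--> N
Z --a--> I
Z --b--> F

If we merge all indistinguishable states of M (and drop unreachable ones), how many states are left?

First remove the unreachable states {E,I,L,Z}; 9 states remain.
Start with accepting vs non-accepting: {G,N} | {B,C,F,H,W,X,Y}.
Split {B,C,F,H,W,X,Y} by δ(·,a) → {B,F,W,X} and {C,H,Y}.
Split {B,F,W,X} by δ(·,a) → {B,F,W} and {X}.
On input b, block {C,H,Y} splits into {H,Y} and {C}.
Split {B,F,W} by δ(·,a) → {B,W} and {F}.
No further refinement is possible. Final partition (6 blocks): {G,N} | {B,W} | {H,Y} | {X} | {C} | {F}.

6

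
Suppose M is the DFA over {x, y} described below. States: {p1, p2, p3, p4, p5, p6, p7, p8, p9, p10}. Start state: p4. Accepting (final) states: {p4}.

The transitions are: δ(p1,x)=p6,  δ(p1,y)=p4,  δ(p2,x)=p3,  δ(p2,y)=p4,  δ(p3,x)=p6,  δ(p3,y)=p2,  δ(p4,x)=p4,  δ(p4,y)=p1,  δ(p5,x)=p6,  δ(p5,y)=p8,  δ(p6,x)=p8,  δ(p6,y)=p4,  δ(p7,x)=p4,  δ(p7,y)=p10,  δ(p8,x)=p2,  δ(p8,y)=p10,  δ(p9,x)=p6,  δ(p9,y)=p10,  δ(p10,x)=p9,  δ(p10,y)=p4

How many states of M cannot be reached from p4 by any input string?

2

No path from p4 leads to p5, p7; the other 8 states are all reachable.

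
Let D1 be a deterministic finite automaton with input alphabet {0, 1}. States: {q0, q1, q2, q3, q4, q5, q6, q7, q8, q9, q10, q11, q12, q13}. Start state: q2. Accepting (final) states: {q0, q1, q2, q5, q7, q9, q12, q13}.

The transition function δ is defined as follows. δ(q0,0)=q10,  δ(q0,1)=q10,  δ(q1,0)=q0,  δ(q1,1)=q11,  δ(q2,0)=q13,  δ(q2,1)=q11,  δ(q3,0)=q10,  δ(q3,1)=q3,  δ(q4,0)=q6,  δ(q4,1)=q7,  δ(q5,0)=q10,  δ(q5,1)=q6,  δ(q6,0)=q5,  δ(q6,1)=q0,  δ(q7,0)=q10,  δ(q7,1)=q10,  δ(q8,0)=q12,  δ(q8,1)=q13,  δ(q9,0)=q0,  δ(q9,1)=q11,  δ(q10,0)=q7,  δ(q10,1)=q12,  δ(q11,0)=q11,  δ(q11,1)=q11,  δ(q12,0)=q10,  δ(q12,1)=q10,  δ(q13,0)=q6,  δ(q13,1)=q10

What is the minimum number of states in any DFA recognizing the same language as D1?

4

First remove the unreachable states {q1,q3,q4,q8,q9}; 9 states remain.
Initial partition by acceptance: {q0,q2,q5,q7,q12,q13} | {q6,q10,q11}.
Split {q0,q2,q5,q7,q12,q13} by δ(·,0) → {q0,q5,q7,q12,q13} and {q2}.
Split {q6,q10,q11} by δ(·,0) → {q6,q10} and {q11}.
No further refinement is possible. Final partition (4 blocks): {q0,q5,q7,q12,q13} | {q6,q10} | {q2} | {q11}.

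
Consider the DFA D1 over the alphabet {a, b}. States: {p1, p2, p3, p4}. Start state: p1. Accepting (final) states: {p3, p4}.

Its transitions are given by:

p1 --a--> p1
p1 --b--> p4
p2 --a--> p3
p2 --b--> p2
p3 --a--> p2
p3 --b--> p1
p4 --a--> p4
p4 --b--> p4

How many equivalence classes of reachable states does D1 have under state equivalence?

Reachable states from the start: {p1,p4}. Unreachable: {p2,p3} — drop them.
Start with accepting vs non-accepting: {p4} | {p1}.
No further refinement is possible. Final partition (2 blocks): {p4} | {p1}.

2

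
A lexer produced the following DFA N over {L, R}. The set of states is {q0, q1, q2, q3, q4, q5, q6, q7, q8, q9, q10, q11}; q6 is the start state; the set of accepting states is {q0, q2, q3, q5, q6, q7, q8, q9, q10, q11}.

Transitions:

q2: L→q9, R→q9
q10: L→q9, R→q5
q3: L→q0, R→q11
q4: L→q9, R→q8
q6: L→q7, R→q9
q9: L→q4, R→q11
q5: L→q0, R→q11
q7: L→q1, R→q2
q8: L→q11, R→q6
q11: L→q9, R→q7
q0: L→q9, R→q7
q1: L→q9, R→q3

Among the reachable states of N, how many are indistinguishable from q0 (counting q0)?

4

Reachable states from the start: {q0,q1,q2,q3,q4,q6,q7,q8,q9,q11}. Unreachable: {q5,q10} — drop them.
P0 = {q0,q2,q3,q6,q7,q8,q9,q11} | {q1,q4}.
On input L, block {q0,q2,q3,q6,q7,q8,q9,q11} splits into {q0,q2,q3,q6,q8,q11} and {q7,q9}.
Refine {q0,q2,q3,q6,q8,q11} on symbol L: members go to different blocks, giving {q0,q2,q6,q11} and {q3,q8}.
The partition is now stable with 4 blocks: {q0,q2,q6,q11} | {q1,q4} | {q7,q9} | {q3,q8}.
State q0 belongs to the block {q0,q2,q6,q11}, which has 4 states.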